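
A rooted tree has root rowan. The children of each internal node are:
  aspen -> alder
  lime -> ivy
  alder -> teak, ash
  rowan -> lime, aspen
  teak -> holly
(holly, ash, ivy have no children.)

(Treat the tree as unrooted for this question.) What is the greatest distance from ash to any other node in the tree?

A farthest node from ash is ivy.
The path ash – alder – aspen – rowan – lime – ivy has 5 edges.

5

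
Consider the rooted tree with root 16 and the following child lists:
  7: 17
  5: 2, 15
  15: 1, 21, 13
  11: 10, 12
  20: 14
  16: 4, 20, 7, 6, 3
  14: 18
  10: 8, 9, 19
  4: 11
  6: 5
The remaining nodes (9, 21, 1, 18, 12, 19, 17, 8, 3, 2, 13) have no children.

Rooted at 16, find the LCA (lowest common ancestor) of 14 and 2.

16

Path 14→root: 14 20 16; path 2→root: 2 5 6 16.
First common node: 16.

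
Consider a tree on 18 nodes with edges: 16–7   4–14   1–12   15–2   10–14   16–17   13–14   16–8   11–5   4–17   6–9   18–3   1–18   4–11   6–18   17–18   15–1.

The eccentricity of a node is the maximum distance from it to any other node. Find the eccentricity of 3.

5

The node farthest from 3 is 10 (5, 13 also at distance 5), via 3-18-17-4-14-10 — 5 edges.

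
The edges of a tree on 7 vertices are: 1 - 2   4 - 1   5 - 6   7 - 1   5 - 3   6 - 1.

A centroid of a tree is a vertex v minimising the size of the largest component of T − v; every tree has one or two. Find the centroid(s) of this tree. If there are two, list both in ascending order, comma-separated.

Removing 1 splits the tree into components of sizes 3, 1, 1, 1; the largest is 3 ≤ ⌊7/2⌋ = 3.
Every other node leaves some component of size > 3, so the centroid is unique.

1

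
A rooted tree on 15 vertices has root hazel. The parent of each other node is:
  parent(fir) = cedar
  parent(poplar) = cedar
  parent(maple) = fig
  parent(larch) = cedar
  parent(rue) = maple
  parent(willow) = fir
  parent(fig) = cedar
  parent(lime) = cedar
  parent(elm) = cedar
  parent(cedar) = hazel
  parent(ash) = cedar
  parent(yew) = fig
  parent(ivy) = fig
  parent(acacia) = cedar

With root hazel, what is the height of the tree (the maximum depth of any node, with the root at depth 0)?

4

The longest root-to-leaf path is hazel – cedar – fig – maple – rue (4 edges).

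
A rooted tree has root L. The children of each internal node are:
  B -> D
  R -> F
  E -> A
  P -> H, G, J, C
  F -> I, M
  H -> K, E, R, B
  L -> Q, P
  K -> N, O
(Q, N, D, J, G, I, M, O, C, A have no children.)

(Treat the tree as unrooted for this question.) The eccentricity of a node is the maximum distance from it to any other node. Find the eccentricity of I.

6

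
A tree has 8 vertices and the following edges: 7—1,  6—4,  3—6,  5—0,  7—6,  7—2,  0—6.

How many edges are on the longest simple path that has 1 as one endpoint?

4

The node farthest from 1 is 5, via 1-7-6-0-5 — 4 edges.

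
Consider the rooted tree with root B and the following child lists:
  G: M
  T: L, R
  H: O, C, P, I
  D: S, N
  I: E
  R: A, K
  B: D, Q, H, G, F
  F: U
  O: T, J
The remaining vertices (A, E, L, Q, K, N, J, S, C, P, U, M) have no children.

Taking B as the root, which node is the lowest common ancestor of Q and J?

B

Ancestors of Q (toward the root): Q, B.
Ancestors of J: J, O, H, B.
The deepest node appearing in both lists is B.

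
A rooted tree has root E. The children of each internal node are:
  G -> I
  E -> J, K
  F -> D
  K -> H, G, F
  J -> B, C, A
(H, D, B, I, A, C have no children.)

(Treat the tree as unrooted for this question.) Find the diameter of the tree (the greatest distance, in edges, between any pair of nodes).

BFS from C reaches I last, at distance 5; BFS from I confirms no node is farther.
Path: C–J–E–K–G–I.

5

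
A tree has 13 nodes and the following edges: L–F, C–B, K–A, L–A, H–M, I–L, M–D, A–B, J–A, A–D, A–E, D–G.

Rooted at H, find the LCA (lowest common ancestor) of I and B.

A

I's ancestor chain is I, L, A, D, M, H and B's is B, A, D, M, H; they first meet at A.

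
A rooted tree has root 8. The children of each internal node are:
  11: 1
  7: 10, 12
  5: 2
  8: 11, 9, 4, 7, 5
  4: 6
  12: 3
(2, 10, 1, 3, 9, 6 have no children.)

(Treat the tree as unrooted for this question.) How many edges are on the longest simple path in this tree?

5

Starting from 3, a farthest node is 2 at distance 5.
One longest path: 3 - 12 - 7 - 8 - 5 - 2.
So the diameter is 5.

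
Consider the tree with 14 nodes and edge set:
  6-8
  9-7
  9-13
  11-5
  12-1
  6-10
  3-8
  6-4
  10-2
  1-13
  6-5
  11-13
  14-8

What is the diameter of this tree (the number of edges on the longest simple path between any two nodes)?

7

A longest path is 2–10–6–5–11–13–1–12, with 7 edges.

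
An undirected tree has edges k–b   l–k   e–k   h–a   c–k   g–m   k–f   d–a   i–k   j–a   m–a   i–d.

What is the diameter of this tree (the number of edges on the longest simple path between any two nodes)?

6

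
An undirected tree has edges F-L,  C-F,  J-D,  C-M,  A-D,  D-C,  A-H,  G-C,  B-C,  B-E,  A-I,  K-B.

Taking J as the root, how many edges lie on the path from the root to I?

Path from J to I: J – D – A – I, which has 3 edges.

3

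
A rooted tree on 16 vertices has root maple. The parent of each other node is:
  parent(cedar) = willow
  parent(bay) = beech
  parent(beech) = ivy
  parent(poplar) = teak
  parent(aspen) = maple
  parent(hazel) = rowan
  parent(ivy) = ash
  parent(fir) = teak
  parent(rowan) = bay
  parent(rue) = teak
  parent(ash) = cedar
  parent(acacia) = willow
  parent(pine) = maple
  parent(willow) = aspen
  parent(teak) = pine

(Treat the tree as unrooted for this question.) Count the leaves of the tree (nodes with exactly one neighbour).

5

Exactly 5 nodes have a single neighbour: acacia, fir, hazel, poplar, rue.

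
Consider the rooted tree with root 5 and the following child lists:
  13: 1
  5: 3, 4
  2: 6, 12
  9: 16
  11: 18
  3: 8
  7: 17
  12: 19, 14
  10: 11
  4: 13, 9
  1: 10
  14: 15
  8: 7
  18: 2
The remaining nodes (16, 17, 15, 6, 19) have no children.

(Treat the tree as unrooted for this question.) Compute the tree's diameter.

A longest path is 17 – 7 – 8 – 3 – 5 – 4 – 13 – 1 – 10 – 11 – 18 – 2 – 12 – 14 – 15, with 14 edges.

14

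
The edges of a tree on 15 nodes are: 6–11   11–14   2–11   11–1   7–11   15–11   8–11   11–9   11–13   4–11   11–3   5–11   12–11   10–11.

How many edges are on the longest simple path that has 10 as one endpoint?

Distances from 10 peak at 2, attained at 1 (3, 9, 8, 14, 6, 4, 12, 7, 13, 15, 5, 2 also at distance 2).
10–11–1

2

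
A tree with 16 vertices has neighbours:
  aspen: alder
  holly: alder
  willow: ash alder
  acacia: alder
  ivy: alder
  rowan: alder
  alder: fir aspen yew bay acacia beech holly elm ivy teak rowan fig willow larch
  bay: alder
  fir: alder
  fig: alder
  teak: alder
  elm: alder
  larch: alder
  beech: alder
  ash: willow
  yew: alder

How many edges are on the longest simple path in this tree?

Starting from ash, a farthest node is acacia at distance 3.
One longest path: ash - willow - alder - acacia.
So the diameter is 3.

3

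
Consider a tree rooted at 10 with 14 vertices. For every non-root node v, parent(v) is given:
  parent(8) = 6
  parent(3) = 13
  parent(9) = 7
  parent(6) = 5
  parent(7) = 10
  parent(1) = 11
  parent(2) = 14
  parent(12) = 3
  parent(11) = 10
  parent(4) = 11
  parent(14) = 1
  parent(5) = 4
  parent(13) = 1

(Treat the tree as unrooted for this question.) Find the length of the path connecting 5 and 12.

6

5–4–11–1–13–3–12: 6 edges.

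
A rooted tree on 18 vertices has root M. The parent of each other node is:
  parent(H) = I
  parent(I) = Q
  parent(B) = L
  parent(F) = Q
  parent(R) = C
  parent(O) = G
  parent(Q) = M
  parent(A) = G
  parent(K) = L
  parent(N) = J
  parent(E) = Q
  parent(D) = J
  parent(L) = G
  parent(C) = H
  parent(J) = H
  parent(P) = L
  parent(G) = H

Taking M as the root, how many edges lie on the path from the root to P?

Path from M to P: M → Q → I → H → G → L → P, which has 6 edges.

6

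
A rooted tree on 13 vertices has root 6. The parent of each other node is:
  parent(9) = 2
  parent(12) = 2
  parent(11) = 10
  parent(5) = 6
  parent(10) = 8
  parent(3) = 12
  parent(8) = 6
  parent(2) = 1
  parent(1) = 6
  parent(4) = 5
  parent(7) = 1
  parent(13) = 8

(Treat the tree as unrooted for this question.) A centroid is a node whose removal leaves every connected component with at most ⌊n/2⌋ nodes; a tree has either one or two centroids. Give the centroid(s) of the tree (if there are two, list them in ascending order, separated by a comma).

6

If 6 is removed the pieces have sizes 6, 4, 2, all ≤ ⌊13/2⌋ = 6.
No neighbour of 6 does as well, so 6 is the unique centroid.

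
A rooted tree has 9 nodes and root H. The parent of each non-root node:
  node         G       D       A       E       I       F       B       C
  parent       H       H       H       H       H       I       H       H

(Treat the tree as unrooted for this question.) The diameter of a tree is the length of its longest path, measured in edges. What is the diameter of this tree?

3

A longest path is F - I - H - A, with 3 edges.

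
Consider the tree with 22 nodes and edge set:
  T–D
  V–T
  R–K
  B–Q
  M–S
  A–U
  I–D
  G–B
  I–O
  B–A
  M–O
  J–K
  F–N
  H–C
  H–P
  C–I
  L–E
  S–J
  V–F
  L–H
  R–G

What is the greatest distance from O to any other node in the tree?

9

Distances from O peak at 9, attained at U.
O-M-S-J-K-R-G-B-A-U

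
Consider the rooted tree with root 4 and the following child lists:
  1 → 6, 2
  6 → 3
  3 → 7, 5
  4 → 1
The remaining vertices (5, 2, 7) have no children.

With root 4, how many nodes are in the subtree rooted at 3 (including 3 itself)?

The subtree rooted at 3 contains: 3, 5, 7 — 3 nodes.

3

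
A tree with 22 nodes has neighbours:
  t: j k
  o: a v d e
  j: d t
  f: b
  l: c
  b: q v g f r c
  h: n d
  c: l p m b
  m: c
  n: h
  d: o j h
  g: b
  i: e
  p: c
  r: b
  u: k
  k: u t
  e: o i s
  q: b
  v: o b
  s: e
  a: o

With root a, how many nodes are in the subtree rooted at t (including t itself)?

3

The subtree rooted at t contains: t, k, u — 3 nodes.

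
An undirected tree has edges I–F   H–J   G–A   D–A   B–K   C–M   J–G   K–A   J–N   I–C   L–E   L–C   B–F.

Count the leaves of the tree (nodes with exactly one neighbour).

5

The leaves are D, E, H, M, N.
That is 5 leaves.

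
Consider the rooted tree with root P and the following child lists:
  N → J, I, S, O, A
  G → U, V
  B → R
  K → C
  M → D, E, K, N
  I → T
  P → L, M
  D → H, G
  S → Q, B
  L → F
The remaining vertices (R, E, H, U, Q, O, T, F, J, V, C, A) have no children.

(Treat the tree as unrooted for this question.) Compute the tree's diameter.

A longest path is R - B - S - N - M - P - L - F, with 7 edges.

7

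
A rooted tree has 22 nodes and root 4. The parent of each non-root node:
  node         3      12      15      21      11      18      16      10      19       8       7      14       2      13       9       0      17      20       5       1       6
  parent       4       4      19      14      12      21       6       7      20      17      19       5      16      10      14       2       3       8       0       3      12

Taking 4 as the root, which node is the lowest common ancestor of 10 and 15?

19

Ancestors of 10 (toward the root): 10, 7, 19, 20, 8, 17, 3, 4.
Ancestors of 15: 15, 19, 20, 8, 17, 3, 4.
The deepest node appearing in both lists is 19.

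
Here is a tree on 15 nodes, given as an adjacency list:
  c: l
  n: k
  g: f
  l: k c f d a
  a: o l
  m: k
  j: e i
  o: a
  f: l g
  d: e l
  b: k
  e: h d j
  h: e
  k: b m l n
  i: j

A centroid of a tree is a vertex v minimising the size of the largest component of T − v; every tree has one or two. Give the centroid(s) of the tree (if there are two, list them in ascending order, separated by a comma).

l

If l is removed the pieces have sizes 5, 4, 2, 2, 1, all ≤ ⌊15/2⌋ = 7.
No neighbour of l does as well, so l is the unique centroid.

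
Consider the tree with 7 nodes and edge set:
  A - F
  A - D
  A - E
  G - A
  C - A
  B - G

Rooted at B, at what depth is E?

Climbing from E to the root: E–A–G–B. That's 3 steps.

3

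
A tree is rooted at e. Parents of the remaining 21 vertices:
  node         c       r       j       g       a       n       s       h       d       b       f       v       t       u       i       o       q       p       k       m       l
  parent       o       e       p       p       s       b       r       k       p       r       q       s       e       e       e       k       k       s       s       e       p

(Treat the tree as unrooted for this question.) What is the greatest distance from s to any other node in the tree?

The node farthest from s is f (t, u, n, m, i, c also at distance 3), via s – k – q – f — 3 edges.

3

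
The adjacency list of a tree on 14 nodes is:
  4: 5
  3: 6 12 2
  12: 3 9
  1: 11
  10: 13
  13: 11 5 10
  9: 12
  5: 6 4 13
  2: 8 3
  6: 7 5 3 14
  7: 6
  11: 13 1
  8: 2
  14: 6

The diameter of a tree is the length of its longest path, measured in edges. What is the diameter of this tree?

BFS from 9 reaches 1 last, at distance 7; BFS from 1 confirms no node is farther.
Path: 9 – 12 – 3 – 6 – 5 – 13 – 11 – 1.

7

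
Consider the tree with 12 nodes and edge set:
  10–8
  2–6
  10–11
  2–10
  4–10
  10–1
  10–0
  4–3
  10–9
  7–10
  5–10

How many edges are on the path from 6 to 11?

6 – 2 – 10 – 11: 3 edges.

3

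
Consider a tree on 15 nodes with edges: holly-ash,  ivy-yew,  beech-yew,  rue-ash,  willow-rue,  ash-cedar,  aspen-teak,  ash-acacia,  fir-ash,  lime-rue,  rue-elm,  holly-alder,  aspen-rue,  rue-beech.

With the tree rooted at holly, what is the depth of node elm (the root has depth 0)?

3

holly → ash → rue → elm — 3 edges.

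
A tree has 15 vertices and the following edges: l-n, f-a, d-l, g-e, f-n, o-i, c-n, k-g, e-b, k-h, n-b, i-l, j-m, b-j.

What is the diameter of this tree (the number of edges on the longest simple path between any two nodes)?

Starting from h, a farthest node is o at distance 8.
One longest path: h – k – g – e – b – n – l – i – o.
So the diameter is 8.

8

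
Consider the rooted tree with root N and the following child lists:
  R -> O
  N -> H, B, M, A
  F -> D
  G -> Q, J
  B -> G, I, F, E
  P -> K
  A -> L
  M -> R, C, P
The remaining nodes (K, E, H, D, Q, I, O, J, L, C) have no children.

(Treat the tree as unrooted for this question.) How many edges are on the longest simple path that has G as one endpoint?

5

The node farthest from G is K (O also at distance 5), via G–B–N–M–P–K — 5 edges.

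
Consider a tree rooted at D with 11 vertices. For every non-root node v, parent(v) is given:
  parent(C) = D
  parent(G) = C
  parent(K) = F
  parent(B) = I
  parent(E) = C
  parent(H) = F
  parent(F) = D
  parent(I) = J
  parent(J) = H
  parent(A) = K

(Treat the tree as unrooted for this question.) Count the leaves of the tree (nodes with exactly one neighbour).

Exactly 4 nodes have a single neighbour: A, B, E, G.

4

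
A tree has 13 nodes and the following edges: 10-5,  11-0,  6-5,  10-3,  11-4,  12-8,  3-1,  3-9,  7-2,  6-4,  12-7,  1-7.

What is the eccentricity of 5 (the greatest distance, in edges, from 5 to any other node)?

A farthest node from 5 is 8.
The path 5–10–3–1–7–12–8 has 6 edges.

6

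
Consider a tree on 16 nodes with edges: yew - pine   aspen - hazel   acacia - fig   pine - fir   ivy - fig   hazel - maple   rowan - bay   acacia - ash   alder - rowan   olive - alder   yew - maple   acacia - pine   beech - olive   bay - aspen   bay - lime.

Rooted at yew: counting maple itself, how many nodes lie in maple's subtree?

9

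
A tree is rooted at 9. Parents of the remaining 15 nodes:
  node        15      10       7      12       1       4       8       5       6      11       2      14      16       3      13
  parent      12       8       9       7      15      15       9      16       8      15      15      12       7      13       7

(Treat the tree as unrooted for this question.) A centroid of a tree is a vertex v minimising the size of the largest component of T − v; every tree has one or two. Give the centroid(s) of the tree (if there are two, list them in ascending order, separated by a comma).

Delete 7: the remaining components have sizes 7, 4, 2, 2. Max 7 ≤ 8, so 7 is a centroid.
Every other node leaves some component of size > 8, so the centroid is unique.

7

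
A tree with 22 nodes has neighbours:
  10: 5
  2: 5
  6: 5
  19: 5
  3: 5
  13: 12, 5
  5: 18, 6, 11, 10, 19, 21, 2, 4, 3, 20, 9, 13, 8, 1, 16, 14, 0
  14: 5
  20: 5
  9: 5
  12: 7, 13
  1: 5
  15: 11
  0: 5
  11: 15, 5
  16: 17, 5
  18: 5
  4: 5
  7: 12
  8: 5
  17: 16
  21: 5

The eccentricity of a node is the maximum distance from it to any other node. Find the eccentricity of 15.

5

Distances from 15 peak at 5, attained at 7.
15-11-5-13-12-7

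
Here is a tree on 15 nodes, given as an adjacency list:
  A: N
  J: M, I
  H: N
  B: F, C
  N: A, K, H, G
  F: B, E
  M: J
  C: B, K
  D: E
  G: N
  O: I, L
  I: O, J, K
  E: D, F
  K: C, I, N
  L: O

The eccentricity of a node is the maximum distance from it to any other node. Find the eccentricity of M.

8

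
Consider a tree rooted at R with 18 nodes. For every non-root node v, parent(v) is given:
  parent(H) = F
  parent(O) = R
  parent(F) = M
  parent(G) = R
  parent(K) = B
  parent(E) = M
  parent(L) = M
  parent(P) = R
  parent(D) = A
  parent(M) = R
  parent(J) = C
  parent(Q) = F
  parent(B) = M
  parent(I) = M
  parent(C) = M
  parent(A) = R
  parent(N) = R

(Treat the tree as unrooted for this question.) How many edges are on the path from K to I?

K–B–M–I: 3 edges.

3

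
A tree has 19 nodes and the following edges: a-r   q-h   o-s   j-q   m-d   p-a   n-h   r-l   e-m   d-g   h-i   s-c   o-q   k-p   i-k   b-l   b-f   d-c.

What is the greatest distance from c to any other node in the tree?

Distances from c peak at 12, attained at f.
c-s-o-q-h-i-k-p-a-r-l-b-f

12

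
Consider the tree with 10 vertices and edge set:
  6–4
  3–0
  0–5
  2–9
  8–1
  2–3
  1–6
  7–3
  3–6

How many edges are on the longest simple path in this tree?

5

A longest path is 8 – 1 – 6 – 3 – 2 – 9, with 5 edges.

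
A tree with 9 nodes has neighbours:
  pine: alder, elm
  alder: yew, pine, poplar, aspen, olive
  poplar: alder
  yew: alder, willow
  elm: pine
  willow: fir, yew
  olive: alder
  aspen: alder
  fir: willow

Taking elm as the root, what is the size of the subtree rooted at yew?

3

yew's subtree: {yew, willow, fir}, size 3.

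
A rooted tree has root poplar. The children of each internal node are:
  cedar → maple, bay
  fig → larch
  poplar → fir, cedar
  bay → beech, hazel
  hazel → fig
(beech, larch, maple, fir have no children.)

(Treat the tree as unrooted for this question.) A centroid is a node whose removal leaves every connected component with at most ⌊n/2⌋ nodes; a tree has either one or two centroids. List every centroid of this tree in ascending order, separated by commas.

bay

If bay is removed the pieces have sizes 4, 3, 1, all ≤ ⌊9/2⌋ = 4.
Every other node leaves some component of size > 4, so the centroid is unique.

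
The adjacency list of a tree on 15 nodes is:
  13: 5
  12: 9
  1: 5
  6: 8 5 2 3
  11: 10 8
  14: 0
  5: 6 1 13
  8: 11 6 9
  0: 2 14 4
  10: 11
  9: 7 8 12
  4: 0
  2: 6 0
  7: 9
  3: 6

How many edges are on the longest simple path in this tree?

A longest path is 4–0–2–6–8–11–10, with 6 edges.

6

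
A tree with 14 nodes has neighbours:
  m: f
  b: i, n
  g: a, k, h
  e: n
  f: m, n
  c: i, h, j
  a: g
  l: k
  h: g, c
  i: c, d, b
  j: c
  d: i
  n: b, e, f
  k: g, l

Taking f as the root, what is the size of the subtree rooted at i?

9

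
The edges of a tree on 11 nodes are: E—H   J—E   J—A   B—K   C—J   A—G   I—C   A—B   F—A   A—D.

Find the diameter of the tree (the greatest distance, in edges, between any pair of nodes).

5

A longest path is K – B – A – J – C – I, with 5 edges.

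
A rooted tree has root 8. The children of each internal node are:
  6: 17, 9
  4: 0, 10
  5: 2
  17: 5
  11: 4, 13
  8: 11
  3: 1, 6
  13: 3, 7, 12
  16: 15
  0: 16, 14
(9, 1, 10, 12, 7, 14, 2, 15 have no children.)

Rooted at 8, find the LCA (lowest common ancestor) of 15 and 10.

4

Path 15→root: 15 16 0 4 11 8; path 10→root: 10 4 11 8.
First common node: 4.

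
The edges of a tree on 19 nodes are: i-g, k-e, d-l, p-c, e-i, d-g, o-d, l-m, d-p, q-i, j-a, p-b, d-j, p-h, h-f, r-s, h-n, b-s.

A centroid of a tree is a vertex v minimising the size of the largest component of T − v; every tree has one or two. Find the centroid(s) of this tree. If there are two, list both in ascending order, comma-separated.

d

Delete d: the remaining components have sizes 8, 5, 2, 2, 1. Max 8 ≤ 9, so d is a centroid.
No neighbour of d does as well, so d is the unique centroid.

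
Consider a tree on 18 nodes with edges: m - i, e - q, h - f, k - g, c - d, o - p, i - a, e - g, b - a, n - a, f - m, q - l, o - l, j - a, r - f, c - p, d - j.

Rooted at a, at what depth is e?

Climbing from e to the root: e–q–l–o–p–c–d–j–a. That's 8 steps.

8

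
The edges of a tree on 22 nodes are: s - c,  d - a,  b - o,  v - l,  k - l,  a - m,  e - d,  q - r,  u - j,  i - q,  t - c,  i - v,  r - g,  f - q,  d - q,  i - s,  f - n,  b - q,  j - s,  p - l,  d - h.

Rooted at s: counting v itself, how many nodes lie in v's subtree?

The subtree rooted at v contains: v, l, k, p — 4 nodes.

4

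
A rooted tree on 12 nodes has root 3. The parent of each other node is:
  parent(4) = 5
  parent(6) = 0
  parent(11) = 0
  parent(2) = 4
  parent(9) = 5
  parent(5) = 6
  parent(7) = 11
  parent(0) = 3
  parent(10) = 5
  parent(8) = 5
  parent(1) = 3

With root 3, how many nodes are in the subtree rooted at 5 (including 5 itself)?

6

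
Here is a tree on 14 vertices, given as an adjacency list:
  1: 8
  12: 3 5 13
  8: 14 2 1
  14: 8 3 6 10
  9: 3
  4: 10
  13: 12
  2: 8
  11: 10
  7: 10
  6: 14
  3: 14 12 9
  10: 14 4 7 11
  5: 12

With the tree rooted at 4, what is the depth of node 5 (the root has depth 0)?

5

Path from 4 to 5: 4–10–14–3–12–5, which has 5 edges.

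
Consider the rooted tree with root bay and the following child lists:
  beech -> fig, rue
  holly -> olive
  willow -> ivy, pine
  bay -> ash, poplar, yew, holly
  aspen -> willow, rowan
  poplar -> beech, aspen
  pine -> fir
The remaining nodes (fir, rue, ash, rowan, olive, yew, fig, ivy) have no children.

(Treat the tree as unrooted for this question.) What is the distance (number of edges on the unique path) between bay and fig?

3

Walking from bay: bay - poplar - beech - fig. Length 3.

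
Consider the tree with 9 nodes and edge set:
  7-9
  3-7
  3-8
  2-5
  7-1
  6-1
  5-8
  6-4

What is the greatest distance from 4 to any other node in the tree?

A farthest node from 4 is 2.
The path 4-6-1-7-3-8-5-2 has 7 edges.

7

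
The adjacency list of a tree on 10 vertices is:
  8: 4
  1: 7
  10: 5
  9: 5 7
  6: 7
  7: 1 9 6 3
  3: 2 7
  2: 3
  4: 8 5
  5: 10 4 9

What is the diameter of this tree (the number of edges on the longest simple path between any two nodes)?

6

A longest path is 2 - 3 - 7 - 9 - 5 - 4 - 8, with 6 edges.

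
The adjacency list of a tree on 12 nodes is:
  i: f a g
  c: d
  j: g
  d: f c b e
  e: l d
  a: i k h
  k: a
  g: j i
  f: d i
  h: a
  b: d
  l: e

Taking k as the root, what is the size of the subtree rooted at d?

d's subtree: {d, c, b, e, l}, size 5.

5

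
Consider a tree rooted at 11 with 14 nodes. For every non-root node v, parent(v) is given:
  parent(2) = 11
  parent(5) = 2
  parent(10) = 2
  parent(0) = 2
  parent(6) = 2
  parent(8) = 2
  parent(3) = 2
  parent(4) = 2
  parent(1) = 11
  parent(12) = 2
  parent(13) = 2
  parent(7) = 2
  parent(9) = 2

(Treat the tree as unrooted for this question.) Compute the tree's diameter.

3

A longest path is 1 – 11 – 2 – 13, with 3 edges.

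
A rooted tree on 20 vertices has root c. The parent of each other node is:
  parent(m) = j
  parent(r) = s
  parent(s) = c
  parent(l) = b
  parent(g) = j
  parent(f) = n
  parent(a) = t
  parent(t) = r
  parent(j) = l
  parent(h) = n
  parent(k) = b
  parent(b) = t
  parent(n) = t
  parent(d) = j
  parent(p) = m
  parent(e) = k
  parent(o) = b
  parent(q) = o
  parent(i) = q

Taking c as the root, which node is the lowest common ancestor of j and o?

b

Path j→root: j l b t r s c; path o→root: o b t r s c.
First common node: b.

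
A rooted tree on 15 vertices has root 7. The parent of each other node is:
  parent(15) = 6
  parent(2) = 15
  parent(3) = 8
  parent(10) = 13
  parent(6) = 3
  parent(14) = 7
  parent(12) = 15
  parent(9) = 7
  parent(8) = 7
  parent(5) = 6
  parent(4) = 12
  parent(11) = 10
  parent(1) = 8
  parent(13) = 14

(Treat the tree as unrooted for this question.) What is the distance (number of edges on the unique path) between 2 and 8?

4

Walking from 2: 2–15–6–3–8. Length 4.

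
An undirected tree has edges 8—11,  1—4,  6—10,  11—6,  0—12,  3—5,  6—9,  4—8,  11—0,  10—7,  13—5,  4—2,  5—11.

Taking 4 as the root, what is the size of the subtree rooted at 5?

3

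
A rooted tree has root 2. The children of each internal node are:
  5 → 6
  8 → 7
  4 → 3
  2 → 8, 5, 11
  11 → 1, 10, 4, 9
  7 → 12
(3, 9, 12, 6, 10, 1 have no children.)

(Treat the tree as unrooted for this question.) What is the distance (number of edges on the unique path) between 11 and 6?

11 - 2 - 5 - 6: 3 edges.

3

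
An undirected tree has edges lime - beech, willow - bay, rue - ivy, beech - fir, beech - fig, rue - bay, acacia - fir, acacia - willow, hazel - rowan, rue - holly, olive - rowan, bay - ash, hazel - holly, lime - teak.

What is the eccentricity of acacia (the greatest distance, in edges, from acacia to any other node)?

7

The node farthest from acacia is olive, via acacia – willow – bay – rue – holly – hazel – rowan – olive — 7 edges.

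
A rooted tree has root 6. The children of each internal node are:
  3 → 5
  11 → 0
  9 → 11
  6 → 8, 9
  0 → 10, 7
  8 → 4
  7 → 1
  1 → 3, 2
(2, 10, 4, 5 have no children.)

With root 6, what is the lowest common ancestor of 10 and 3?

Path 10→root: 10 0 11 9 6; path 3→root: 3 1 7 0 11 9 6.
First common node: 0.

0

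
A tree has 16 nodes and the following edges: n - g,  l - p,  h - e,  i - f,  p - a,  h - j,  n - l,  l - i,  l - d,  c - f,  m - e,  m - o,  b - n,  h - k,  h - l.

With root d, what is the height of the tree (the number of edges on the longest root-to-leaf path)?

5

o sits deepest: d–l–h–e–m–o — 5 edges from the root.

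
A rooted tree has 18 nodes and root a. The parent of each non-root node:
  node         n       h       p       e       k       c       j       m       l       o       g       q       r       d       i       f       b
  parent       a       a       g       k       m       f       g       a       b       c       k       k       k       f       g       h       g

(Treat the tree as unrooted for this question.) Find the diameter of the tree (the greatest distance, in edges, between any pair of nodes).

9

BFS from o reaches l last, at distance 9; BFS from l confirms no node is farther.
Path: o-c-f-h-a-m-k-g-b-l.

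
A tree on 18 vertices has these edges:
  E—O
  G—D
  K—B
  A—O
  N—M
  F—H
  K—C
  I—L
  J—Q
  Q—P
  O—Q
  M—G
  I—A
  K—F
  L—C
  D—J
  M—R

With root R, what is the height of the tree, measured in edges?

A deepest node is H, reached by R-M-G-D-J-Q-O-A-I-L-C-K-F-H.
That path has 13 edges, so the height is 13.

13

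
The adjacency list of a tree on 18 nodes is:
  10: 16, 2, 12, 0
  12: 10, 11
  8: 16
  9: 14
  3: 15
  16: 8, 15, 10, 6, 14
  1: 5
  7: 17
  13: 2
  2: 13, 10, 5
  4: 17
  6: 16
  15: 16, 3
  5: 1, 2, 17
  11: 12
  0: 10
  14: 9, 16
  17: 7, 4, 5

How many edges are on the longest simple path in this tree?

BFS from 9 reaches 7 last, at distance 7; BFS from 7 confirms no node is farther.
Path: 9 - 14 - 16 - 10 - 2 - 5 - 17 - 7.

7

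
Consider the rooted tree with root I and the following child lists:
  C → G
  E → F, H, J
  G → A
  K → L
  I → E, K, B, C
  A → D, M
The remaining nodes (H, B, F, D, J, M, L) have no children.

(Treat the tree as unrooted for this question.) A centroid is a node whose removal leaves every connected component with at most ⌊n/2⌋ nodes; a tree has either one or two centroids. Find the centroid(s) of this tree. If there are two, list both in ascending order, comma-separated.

Removing I splits the tree into components of sizes 5, 4, 2, 1; the largest is 5 ≤ ⌊13/2⌋ = 6.
Every other node leaves some component of size > 6, so the centroid is unique.

I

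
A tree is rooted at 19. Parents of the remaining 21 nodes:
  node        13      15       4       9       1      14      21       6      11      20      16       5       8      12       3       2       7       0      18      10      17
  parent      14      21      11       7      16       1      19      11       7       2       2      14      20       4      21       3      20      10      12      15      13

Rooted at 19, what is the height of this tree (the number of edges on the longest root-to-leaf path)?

9

18 sits deepest: 19–21–3–2–20–7–11–4–12–18 — 9 edges from the root.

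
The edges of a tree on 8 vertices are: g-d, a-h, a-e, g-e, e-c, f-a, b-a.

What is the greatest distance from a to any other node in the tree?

3

The node farthest from a is d, via a – e – g – d — 3 edges.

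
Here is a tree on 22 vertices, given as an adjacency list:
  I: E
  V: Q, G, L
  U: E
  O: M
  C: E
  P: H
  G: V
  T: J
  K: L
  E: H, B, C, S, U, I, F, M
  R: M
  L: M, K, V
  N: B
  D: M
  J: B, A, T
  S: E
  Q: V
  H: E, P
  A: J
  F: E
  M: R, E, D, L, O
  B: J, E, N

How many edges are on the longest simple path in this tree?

7

A longest path is A-J-B-E-M-L-V-Q, with 7 edges.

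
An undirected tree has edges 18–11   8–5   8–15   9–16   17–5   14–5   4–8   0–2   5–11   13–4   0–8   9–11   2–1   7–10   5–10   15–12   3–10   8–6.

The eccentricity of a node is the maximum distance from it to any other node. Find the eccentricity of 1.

The node farthest from 1 is 16, via 1-2-0-8-5-11-9-16 — 7 edges.

7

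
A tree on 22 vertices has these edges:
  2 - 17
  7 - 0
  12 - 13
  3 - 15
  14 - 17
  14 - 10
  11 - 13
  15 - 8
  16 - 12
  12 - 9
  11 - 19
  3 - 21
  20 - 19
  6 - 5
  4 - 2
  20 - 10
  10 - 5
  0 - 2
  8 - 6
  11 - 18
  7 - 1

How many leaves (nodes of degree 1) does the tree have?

Degree-1 nodes: 1, 4, 9, 16, 18, 21 — 6 of them.

6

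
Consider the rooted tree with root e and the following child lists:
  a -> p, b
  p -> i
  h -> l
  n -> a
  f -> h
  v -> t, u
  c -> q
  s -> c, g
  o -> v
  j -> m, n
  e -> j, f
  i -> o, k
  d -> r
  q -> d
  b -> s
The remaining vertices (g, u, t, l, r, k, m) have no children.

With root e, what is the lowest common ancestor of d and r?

d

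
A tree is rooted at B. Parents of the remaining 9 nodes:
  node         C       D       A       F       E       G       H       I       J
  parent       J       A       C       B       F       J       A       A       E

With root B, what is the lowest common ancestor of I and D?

I's ancestor chain is I, A, C, J, E, F, B and D's is D, A, C, J, E, F, B; they first meet at A.

A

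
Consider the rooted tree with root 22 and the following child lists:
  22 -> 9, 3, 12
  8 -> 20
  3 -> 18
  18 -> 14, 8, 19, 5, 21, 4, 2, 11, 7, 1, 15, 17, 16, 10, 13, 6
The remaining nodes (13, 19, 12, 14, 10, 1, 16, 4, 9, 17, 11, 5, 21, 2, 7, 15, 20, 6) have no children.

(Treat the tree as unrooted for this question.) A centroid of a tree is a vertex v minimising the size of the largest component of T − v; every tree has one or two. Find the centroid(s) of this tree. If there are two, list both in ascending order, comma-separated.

Delete 18: the remaining components have sizes 4, 2, 1, 1, 1, 1, 1, 1, 1, 1, 1, 1, 1, 1, 1, 1, 1. Max 4 ≤ 11, so 18 is a centroid.
No neighbour of 18 does as well, so 18 is the unique centroid.

18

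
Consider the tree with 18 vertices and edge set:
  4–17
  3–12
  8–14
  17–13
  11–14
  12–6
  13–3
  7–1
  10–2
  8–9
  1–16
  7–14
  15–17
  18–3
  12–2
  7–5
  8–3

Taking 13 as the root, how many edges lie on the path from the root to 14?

Climbing from 14 to the root: 14–8–3–13. That's 3 steps.

3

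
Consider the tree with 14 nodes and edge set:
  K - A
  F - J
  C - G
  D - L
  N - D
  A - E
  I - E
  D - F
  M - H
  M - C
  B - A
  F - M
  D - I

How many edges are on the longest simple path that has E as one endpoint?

6

Distances from E peak at 6, attained at G.
E–I–D–F–M–C–G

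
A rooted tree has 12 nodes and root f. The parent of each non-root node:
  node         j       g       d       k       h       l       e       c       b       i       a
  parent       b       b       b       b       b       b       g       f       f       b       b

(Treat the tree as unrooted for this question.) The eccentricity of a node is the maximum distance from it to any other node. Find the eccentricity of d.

3

A farthest node from d is e (c also at distance 3).
The path d – b – g – e has 3 edges.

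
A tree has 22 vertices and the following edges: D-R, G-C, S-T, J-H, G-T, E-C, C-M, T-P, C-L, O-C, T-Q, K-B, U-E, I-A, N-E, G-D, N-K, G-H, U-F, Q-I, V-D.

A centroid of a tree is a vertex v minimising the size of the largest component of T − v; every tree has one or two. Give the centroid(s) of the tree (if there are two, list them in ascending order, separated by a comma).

Delete G: the remaining components have sizes 10, 6, 3, 2. Max 10 ≤ 11, so G is a centroid.
No neighbour of G does as well, so G is the unique centroid.

G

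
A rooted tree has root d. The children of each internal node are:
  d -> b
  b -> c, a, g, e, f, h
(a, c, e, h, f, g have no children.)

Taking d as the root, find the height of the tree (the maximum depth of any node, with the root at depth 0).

2

A deepest node is g, reached by d → b → g.
That path has 2 edges, so the height is 2.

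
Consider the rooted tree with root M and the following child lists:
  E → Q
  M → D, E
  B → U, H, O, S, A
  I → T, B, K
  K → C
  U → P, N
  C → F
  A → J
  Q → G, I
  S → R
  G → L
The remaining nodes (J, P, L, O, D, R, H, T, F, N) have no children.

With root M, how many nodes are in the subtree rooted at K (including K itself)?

3

K's subtree: {K, C, F}, size 3.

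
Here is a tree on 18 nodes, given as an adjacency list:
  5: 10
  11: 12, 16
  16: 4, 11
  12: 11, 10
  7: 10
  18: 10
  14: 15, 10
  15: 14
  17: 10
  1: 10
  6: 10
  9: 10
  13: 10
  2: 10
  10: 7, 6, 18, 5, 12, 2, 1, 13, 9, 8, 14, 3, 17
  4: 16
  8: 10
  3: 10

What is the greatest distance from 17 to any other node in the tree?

5

The node farthest from 17 is 4, via 17-10-12-11-16-4 — 5 edges.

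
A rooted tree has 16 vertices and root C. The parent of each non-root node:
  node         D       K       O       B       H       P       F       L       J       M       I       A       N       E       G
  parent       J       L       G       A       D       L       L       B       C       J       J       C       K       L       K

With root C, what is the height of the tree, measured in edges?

6

A deepest node is O, reached by C–A–B–L–K–G–O.
That path has 6 edges, so the height is 6.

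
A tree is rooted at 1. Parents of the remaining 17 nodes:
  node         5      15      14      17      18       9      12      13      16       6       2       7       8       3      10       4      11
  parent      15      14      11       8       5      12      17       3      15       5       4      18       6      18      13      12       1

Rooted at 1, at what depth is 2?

1 → 11 → 14 → 15 → 5 → 6 → 8 → 17 → 12 → 4 → 2 — 10 edges.

10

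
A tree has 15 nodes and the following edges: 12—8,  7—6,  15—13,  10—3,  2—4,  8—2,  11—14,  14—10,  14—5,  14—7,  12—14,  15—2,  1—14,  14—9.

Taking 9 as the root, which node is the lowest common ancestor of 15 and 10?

14

Path 15→root: 15 2 8 12 14 9; path 10→root: 10 14 9.
First common node: 14.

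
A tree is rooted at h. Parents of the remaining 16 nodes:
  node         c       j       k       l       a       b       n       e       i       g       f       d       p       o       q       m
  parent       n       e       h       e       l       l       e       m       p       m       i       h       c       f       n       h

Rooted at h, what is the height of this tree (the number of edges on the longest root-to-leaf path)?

8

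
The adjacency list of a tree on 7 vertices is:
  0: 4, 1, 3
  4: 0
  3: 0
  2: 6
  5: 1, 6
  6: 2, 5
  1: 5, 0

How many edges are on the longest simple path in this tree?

5

Starting from 4, a farthest node is 2 at distance 5.
One longest path: 4 - 0 - 1 - 5 - 6 - 2.
So the diameter is 5.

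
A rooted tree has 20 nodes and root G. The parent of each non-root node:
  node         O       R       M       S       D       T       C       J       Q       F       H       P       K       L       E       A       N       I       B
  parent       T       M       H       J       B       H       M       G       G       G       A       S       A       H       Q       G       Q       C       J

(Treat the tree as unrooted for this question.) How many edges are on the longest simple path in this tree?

A longest path is D – B – J – G – A – H – M – C – I, with 8 edges.

8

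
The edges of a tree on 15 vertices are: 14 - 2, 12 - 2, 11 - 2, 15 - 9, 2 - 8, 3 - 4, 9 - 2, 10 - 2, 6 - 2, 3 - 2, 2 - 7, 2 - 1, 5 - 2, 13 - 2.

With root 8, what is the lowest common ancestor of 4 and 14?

2

Ancestors of 4 (toward the root): 4, 3, 2, 8.
Ancestors of 14: 14, 2, 8.
The deepest node appearing in both lists is 2.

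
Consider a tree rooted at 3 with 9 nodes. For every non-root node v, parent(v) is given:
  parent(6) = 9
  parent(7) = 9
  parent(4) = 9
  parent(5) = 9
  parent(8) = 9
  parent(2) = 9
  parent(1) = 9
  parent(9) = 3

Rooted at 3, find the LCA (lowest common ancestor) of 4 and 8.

4's ancestor chain is 4, 9, 3 and 8's is 8, 9, 3; they first meet at 9.

9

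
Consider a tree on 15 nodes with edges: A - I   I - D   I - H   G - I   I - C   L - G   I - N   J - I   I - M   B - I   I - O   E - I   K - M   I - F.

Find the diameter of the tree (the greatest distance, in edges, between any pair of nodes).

A longest path is K - M - I - G - L, with 4 edges.

4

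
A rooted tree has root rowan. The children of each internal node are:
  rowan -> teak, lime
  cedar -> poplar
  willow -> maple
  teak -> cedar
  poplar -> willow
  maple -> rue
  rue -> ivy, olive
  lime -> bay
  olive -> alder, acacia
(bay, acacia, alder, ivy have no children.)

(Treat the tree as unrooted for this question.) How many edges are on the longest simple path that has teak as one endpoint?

7

Distances from teak peak at 7, attained at acacia (alder also at distance 7).
teak–cedar–poplar–willow–maple–rue–olive–acacia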